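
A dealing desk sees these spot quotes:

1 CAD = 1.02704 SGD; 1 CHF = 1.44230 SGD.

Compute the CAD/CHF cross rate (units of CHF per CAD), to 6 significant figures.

CAD/CHF = 0.712085

1 CAD × 1.02704 = 1.02704 SGD
1.02704 SGD ÷ 1.44230 = 0.712085 CHF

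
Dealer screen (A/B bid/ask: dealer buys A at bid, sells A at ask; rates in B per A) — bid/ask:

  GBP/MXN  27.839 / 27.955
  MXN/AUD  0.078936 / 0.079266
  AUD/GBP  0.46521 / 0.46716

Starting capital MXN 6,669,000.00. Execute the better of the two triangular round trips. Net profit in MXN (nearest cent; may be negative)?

Best loop MXN → AUD → GBP → MXN:
MXN 6,669,000.00 × 0.078936 (sell MXN at bid) = AUD 526,424.18
AUD 526,424.18 × 0.46521 (sell AUD at bid) = GBP 244,897.79
GBP 244,897.79 × 27.839 (sell GBP at bid) = MXN 6,817,709.70

Net profit: MXN 148,709.70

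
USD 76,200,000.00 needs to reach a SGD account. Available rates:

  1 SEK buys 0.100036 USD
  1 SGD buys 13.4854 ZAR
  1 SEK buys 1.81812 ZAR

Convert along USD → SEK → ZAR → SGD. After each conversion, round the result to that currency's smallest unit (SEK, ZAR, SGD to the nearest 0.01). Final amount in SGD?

SGD 102,696,907.23

USD 76,200,000.00 ÷ 0.100036 = SEK 761,725,778.72
SEK 761,725,778.72 × 1.81812 = ZAR 1,384,908,872.81
ZAR 1,384,908,872.81 ÷ 13.4854 = SGD 102,696,907.23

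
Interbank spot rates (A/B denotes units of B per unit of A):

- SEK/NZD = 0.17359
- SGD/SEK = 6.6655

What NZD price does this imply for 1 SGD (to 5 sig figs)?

SGD/NZD = 1.1571

1 SGD × 6.6655 = 6.6655 SEK
6.6655 SEK × 0.17359 = 1.15706 NZD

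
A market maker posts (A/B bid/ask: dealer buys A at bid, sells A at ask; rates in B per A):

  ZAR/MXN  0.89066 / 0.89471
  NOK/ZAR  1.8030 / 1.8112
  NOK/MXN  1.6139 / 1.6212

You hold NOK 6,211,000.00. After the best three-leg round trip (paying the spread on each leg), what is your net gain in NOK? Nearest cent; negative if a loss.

Best loop NOK → MXN → ZAR → NOK:
NOK 6,211,000.00 × 1.6139 (sell NOK at bid) = MXN 10,023,932.90
MXN 10,023,932.90 ÷ 0.89471 (buy ZAR at ask) = ZAR 11,203,555.23
ZAR 11,203,555.23 ÷ 1.8112 (buy NOK at ask) = NOK 6,185,708.50

Net result: NOK -25,291.50 (no profitable arbitrage after spreads)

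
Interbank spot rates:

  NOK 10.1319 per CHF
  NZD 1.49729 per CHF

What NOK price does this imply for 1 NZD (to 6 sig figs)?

1 NZD ÷ 1.49729 = 0.667873 CHF
0.667873 CHF × 10.1319 = 6.76683 NOK

NZD/NOK = 6.76683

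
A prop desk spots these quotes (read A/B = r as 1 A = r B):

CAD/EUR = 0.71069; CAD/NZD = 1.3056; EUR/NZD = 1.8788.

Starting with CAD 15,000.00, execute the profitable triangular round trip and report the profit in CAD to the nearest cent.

Profitable loop is CAD → EUR → NZD → CAD:
CAD 15,000.00 × 0.71069 = EUR 10,660.35
EUR 10,660.35 × 1.8788 = NZD 20,028.67
NZD 20,028.67 ÷ 1.3056 = CAD 15,340.58
Profit = CAD 15,340.58 − CAD 15,000.00

Profit: CAD 340.58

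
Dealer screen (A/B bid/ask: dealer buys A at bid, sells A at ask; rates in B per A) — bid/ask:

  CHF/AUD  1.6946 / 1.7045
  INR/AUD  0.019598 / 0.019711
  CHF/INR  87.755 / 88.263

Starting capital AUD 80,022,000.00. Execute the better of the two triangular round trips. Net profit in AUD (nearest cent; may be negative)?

Best loop AUD → CHF → INR → AUD:
AUD 80,022,000.00 ÷ 1.7045 (buy CHF at ask) = CHF 46,947,491.93
CHF 46,947,491.93 × 87.755 (sell CHF at bid) = INR 4,119,877,154.59
INR 4,119,877,154.59 × 0.019598 (sell INR at bid) = AUD 80,741,352.48

Net profit: AUD 719,352.48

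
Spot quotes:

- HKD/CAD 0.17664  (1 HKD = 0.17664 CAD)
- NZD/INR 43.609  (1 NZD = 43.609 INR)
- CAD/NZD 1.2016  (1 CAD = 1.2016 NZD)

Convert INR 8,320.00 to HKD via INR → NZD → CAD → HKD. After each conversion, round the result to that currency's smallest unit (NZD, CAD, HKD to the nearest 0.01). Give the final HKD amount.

INR 8,320.00 ÷ 43.609 = NZD 190.79
NZD 190.79 ÷ 1.2016 = CAD 158.78
CAD 158.78 ÷ 0.17664 = HKD 898.89

HKD 898.89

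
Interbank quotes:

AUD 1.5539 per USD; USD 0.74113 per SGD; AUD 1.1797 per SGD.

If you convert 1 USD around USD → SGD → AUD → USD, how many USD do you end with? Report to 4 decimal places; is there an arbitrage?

1.0244 (arbitrage exists)

Around USD → SGD → AUD → USD: 1 ÷ 0.74113 × 1.1797 ÷ 1.5539 = 1.024364
Product > 1; profitable direction is USD → SGD → AUD → USD.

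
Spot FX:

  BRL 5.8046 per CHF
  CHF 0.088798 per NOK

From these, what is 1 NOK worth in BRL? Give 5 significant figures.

NOK/BRL = 0.51544

1 NOK × 0.088798 = 0.088798 CHF
0.088798 CHF × 5.8046 = 0.515437 BRL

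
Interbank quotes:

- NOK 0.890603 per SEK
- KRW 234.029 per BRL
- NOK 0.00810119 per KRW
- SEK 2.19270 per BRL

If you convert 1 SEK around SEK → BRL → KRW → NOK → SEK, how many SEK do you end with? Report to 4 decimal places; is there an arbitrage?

Around SEK → BRL → KRW → NOK → SEK: 1 ÷ 2.19270 × 234.029 × 0.00810119 ÷ 0.890603 = 0.970857
Product < 1; profitable direction is SEK → NOK → KRW → BRL → SEK.

0.9709 (arbitrage exists)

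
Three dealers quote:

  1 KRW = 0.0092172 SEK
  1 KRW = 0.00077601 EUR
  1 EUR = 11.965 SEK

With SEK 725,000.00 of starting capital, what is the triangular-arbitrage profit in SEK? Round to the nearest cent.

Profitable loop is SEK → KRW → EUR → SEK:
SEK 725,000.00 ÷ 0.0092172 = KRW 78,657,293
KRW 78,657,293 × 0.00077601 = EUR 61,038.85
EUR 61,038.85 × 11.965 = SEK 730,329.79
Profit = SEK 730,329.79 − SEK 725,000.00

Profit: SEK 5,329.79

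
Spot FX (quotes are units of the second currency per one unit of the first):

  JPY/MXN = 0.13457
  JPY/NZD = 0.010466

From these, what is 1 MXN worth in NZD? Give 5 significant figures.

1 MXN ÷ 0.13457 = 7.43108 JPY
7.43108 JPY × 0.010466 = 0.0777736 NZD

MXN/NZD = 0.077774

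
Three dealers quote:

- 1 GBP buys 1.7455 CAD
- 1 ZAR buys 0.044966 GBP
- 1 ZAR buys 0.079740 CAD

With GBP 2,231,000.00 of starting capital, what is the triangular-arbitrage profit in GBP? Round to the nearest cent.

Profitable loop is GBP → ZAR → CAD → GBP:
GBP 2,231,000.00 ÷ 0.044966 = ZAR 49,615,264.87
ZAR 49,615,264.87 × 0.079740 = CAD 3,956,321.22
CAD 3,956,321.22 ÷ 1.7455 = GBP 2,266,583.34
Profit = GBP 2,266,583.34 − GBP 2,231,000.00

Profit: GBP 35,583.34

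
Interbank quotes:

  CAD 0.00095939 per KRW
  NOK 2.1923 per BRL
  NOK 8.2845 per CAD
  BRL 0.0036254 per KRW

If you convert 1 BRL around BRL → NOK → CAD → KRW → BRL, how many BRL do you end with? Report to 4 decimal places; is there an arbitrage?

Around BRL → NOK → CAD → KRW → BRL: 1 × 2.1923 ÷ 8.2845 ÷ 0.00095939 × 0.0036254 = 0.999987
Product ≈ 1 (deviation 0.001%, within rounding noise).

1.0000 (no arbitrage)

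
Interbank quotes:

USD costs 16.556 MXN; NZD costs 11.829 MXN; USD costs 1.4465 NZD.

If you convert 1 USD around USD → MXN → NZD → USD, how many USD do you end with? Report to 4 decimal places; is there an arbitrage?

0.9676 (arbitrage exists)

Around USD → MXN → NZD → USD: 1 × 16.556 ÷ 11.829 ÷ 1.4465 = 0.967585
Product < 1; profitable direction is USD → NZD → MXN → USD.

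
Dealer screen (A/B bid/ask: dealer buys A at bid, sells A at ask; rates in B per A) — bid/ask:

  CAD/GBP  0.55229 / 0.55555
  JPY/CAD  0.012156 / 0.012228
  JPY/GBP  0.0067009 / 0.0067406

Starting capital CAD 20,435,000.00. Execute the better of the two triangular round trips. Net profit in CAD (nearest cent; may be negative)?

Net result: CAD -81,741.09 (no profitable arbitrage after spreads)

Best loop CAD → GBP → JPY → CAD:
CAD 20,435,000.00 × 0.55229 (sell CAD at bid) = GBP 11,286,046.15
GBP 11,286,046.15 ÷ 0.0067406 (buy JPY at ask) = JPY 1,674,338,508
JPY 1,674,338,508 × 0.012156 (sell JPY at bid) = CAD 20,353,258.91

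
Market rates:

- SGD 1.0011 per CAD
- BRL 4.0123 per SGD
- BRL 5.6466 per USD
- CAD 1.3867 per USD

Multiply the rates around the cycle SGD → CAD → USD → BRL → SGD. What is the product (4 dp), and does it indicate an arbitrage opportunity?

1.0138 (arbitrage exists)

Around SGD → CAD → USD → BRL → SGD: 1 ÷ 1.0011 ÷ 1.3867 × 5.6466 ÷ 4.0123 = 1.013756
Product > 1; profitable direction is SGD → CAD → USD → BRL → SGD.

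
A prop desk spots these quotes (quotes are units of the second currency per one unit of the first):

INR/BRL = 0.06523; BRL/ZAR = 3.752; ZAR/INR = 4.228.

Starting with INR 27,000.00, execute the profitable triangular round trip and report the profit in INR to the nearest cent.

Profitable loop is INR → BRL → ZAR → INR:
INR 27,000.00 × 0.06523 = BRL 1,761.21
BRL 1,761.21 × 3.752 = ZAR 6,608.06
ZAR 6,608.06 × 4.228 = INR 27,938.88
Profit = INR 27,938.88 − INR 27,000.00

Profit: INR 938.88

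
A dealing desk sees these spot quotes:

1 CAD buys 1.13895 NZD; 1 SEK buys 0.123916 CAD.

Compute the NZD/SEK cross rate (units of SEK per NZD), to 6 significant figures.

1 NZD ÷ 1.13895 = 0.878002 CAD
0.878002 CAD ÷ 0.123916 = 7.08546 SEK

NZD/SEK = 7.08546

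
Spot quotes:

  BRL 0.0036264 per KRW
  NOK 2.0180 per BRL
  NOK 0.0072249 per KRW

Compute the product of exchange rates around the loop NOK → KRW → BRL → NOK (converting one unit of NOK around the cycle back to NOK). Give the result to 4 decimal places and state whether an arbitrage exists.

1.0129 (arbitrage exists)

Around NOK → KRW → BRL → NOK: 1 ÷ 0.0072249 × 0.0036264 × 2.0180 = 1.012896
Product > 1; profitable direction is NOK → KRW → BRL → NOK.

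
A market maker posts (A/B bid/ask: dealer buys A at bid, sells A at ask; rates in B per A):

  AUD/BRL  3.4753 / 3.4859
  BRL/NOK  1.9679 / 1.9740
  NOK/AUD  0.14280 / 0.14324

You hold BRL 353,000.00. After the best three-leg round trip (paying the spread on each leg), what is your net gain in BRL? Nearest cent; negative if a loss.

Best loop BRL → AUD → NOK → BRL:
BRL 353,000.00 ÷ 3.4859 (buy AUD at ask) = AUD 101,265.10
AUD 101,265.10 ÷ 0.14324 (buy NOK at ask) = NOK 706,961.02
NOK 706,961.02 ÷ 1.9740 (buy BRL at ask) = BRL 358,136.28

Net profit: BRL 5,136.28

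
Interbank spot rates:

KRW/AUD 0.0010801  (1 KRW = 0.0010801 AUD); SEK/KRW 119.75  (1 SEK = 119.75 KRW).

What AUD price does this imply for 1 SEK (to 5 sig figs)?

SEK/AUD = 0.12934

1 SEK × 119.75 = 119.75 KRW
119.75 KRW × 0.0010801 = 0.129342 AUD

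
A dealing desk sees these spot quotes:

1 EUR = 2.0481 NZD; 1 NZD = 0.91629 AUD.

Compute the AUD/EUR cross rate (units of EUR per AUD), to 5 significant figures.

1 AUD ÷ 0.91629 = 1.09136 NZD
1.09136 NZD ÷ 2.0481 = 0.532863 EUR

AUD/EUR = 0.53286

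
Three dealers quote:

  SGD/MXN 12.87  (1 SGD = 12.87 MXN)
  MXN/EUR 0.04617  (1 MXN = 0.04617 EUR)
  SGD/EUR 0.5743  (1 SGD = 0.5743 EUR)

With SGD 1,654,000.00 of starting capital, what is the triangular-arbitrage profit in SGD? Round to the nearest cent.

Profitable loop is SGD → MXN → EUR → SGD:
SGD 1,654,000.00 × 12.87 = MXN 21,286,980.00
MXN 21,286,980.00 × 0.04617 = EUR 982,819.87
EUR 982,819.87 ÷ 0.5743 = SGD 1,711,335.31
Profit = SGD 1,711,335.31 − SGD 1,654,000.00

Profit: SGD 57,335.31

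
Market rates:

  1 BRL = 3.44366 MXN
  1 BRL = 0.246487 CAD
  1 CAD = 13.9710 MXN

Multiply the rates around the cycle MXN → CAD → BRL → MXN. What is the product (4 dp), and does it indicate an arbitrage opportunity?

Around MXN → CAD → BRL → MXN: 1 ÷ 13.9710 ÷ 0.246487 × 3.44366 = 0.999997
Product ≈ 1 (deviation 0.000%, within rounding noise).

1.0000 (no arbitrage)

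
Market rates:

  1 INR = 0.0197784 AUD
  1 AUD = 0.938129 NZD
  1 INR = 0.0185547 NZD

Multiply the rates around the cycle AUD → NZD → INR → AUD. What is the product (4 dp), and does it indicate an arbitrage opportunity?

Around AUD → NZD → INR → AUD: 1 × 0.938129 ÷ 0.0185547 × 0.0197784 = 0.999999
Product ≈ 1 (deviation 0.000%, within rounding noise).

1.0000 (no arbitrage)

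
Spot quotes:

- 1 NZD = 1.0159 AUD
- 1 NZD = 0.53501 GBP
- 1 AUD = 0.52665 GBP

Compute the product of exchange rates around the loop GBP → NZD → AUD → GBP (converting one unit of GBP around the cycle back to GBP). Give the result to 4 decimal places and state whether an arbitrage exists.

1.0000 (no arbitrage)

Around GBP → NZD → AUD → GBP: 1 ÷ 0.53501 × 1.0159 × 0.52665 = 1.000026
Product ≈ 1 (deviation 0.003%, within rounding noise).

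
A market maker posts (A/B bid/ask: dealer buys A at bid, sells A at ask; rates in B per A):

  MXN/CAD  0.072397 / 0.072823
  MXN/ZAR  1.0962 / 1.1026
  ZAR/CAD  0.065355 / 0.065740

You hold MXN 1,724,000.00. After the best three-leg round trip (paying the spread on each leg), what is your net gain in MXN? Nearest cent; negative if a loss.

Best loop MXN → CAD → ZAR → MXN:
MXN 1,724,000.00 × 0.072397 (sell MXN at bid) = CAD 124,812.43
CAD 124,812.43 ÷ 0.065740 (buy ZAR at ask) = ZAR 1,898,576.64
ZAR 1,898,576.64 ÷ 1.1026 (buy MXN at ask) = MXN 1,721,908.79

Net result: MXN -2,091.21 (no profitable arbitrage after spreads)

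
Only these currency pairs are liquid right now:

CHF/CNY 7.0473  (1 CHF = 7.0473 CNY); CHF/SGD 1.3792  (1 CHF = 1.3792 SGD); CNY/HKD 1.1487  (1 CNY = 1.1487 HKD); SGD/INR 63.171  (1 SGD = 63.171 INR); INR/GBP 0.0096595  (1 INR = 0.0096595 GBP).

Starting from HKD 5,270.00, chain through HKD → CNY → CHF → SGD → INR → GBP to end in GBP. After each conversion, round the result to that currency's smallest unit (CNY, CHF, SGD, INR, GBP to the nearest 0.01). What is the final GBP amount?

HKD 5,270.00 ÷ 1.1487 = CNY 4,587.79
CNY 4,587.79 ÷ 7.0473 = CHF 651.00
CHF 651.00 × 1.3792 = SGD 897.86
SGD 897.86 × 63.171 = INR 56,718.71
INR 56,718.71 × 0.0096595 = GBP 547.87

GBP 547.87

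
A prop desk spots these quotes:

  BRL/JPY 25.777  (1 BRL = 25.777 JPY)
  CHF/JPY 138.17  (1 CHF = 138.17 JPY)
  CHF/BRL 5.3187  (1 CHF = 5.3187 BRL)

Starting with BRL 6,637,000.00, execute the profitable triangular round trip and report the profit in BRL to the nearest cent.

Profit: BRL 51,792.28

Profitable loop is BRL → CHF → JPY → BRL:
BRL 6,637,000.00 ÷ 5.3187 = CHF 1,247,861.32
CHF 1,247,861.32 × 138.17 = JPY 172,416,999
JPY 172,416,999 ÷ 25.777 = BRL 6,688,792.28
Profit = BRL 6,688,792.28 − BRL 6,637,000.00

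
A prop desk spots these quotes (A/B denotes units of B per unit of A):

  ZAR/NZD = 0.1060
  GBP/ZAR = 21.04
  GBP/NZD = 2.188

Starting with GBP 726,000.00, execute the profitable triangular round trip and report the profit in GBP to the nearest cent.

Profitable loop is GBP → ZAR → NZD → GBP:
GBP 726,000.00 × 21.04 = ZAR 15,275,040.00
ZAR 15,275,040.00 × 0.1060 = NZD 1,619,154.24
NZD 1,619,154.24 ÷ 2.188 = GBP 740,015.65
Profit = GBP 740,015.65 − GBP 726,000.00

Profit: GBP 14,015.65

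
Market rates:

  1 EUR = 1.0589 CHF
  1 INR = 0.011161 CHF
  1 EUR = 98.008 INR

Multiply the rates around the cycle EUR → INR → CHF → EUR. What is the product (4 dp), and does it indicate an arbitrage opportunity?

1.0330 (arbitrage exists)

Around EUR → INR → CHF → EUR: 1 × 98.008 × 0.011161 ÷ 1.0589 = 1.033022
Product > 1; profitable direction is EUR → INR → CHF → EUR.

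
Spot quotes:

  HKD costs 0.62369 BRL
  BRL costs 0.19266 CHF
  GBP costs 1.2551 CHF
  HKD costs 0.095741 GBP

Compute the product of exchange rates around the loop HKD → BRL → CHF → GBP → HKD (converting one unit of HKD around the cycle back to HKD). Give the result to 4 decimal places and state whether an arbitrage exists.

1.0000 (no arbitrage)

Around HKD → BRL → CHF → GBP → HKD: 1 × 0.62369 × 0.19266 ÷ 1.2551 ÷ 0.095741 = 0.999963
Product ≈ 1 (deviation 0.004%, within rounding noise).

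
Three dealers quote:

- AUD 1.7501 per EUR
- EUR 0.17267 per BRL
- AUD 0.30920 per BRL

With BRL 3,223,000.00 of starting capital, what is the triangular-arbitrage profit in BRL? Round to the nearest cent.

Profit: BRL 74,767.53

Profitable loop is BRL → AUD → EUR → BRL:
BRL 3,223,000.00 × 0.30920 = AUD 996,551.60
AUD 996,551.60 ÷ 1.7501 = EUR 569,425.52
EUR 569,425.52 ÷ 0.17267 = BRL 3,297,767.53
Profit = BRL 3,297,767.53 − BRL 3,223,000.00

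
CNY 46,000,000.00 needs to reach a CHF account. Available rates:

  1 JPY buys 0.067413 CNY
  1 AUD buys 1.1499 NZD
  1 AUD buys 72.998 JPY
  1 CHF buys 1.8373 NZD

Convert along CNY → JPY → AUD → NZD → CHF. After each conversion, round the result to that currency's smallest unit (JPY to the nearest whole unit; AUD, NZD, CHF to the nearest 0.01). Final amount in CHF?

CNY 46,000,000.00 ÷ 0.067413 = JPY 682,360,969
JPY 682,360,969 ÷ 72.998 = AUD 9,347,666.63
AUD 9,347,666.63 × 1.1499 = NZD 10,748,881.86
NZD 10,748,881.86 ÷ 1.8373 = CHF 5,850,368.40

CHF 5,850,368.40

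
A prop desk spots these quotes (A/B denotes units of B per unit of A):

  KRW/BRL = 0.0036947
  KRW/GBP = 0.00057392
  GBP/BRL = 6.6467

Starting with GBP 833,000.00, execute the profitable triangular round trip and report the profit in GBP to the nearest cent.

Profit: GBP 27,049.12

Profitable loop is GBP → BRL → KRW → GBP:
GBP 833,000.00 × 6.6467 = BRL 5,536,701.10
BRL 5,536,701.10 ÷ 0.0036947 = KRW 1,498,552,278
KRW 1,498,552,278 × 0.00057392 = GBP 860,049.12
Profit = GBP 860,049.12 − GBP 833,000.00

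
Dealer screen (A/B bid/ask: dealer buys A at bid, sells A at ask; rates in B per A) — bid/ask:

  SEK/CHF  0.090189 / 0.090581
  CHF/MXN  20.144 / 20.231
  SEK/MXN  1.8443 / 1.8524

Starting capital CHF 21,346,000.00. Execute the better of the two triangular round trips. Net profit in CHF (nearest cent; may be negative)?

Net profit: CHF 136,934.80

Best loop CHF → SEK → MXN → CHF:
CHF 21,346,000.00 ÷ 0.090581 (buy SEK at ask) = SEK 235,656,484.25
SEK 235,656,484.25 × 1.8443 (sell SEK at bid) = MXN 434,621,253.91
MXN 434,621,253.91 ÷ 20.231 (buy CHF at ask) = CHF 21,482,934.80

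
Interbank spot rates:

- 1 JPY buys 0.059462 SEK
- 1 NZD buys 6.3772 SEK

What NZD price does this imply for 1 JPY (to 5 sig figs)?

1 JPY × 0.059462 = 0.059462 SEK
0.059462 SEK ÷ 6.3772 = 0.00932415 NZD

JPY/NZD = 0.0093242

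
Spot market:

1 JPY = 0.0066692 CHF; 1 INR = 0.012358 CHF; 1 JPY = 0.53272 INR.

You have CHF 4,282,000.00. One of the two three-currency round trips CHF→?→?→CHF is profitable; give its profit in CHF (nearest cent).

Profitable loop is CHF → INR → JPY → CHF:
CHF 4,282,000.00 ÷ 0.012358 = INR 346,496,196.80
INR 346,496,196.80 ÷ 0.53272 = JPY 650,428,362
JPY 650,428,362 × 0.0066692 = CHF 4,337,836.83
Profit = CHF 4,337,836.83 − CHF 4,282,000.00

Profit: CHF 55,836.83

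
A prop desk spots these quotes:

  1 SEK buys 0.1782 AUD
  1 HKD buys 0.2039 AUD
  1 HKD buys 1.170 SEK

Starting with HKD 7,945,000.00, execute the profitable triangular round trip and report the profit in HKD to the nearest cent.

Profitable loop is HKD → SEK → AUD → HKD:
HKD 7,945,000.00 × 1.170 = SEK 9,295,650.00
SEK 9,295,650.00 × 0.1782 = AUD 1,656,484.83
AUD 1,656,484.83 ÷ 0.2039 = HKD 8,124,006.03
Profit = HKD 8,124,006.03 − HKD 7,945,000.00

Profit: HKD 179,006.03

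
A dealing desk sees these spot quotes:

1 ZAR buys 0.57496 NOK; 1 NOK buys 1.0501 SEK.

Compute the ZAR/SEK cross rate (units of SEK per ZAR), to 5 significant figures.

ZAR/SEK = 0.60377

1 ZAR × 0.57496 = 0.57496 NOK
0.57496 NOK × 1.0501 = 0.603765 SEK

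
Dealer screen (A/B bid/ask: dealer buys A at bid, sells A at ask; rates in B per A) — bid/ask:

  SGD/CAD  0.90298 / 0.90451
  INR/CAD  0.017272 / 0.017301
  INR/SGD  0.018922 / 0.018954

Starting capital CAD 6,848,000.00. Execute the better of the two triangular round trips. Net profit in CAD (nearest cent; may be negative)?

Best loop CAD → SGD → INR → CAD:
CAD 6,848,000.00 ÷ 0.90451 (buy SGD at ask) = SGD 7,570,950.02
SGD 7,570,950.02 ÷ 0.018954 (buy INR at ask) = INR 399,438,114.23
INR 399,438,114.23 × 0.017272 (sell INR at bid) = CAD 6,899,095.11

Net profit: CAD 51,095.11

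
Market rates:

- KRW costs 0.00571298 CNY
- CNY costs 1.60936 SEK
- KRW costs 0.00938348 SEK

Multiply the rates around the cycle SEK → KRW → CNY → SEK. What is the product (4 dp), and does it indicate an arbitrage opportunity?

0.9798 (arbitrage exists)

Around SEK → KRW → CNY → SEK: 1 ÷ 0.00938348 × 0.00571298 × 1.60936 = 0.979833
Product < 1; profitable direction is SEK → CNY → KRW → SEK.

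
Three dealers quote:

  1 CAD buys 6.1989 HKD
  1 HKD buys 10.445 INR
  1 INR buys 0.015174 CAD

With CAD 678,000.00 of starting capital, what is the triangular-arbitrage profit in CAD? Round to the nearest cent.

Profit: CAD 12,091.28

Profitable loop is CAD → INR → HKD → CAD:
CAD 678,000.00 ÷ 0.015174 = INR 44,681,692.37
INR 44,681,692.37 ÷ 10.445 = HKD 4,277,806.83
HKD 4,277,806.83 ÷ 6.1989 = CAD 690,091.28
Profit = CAD 690,091.28 − CAD 678,000.00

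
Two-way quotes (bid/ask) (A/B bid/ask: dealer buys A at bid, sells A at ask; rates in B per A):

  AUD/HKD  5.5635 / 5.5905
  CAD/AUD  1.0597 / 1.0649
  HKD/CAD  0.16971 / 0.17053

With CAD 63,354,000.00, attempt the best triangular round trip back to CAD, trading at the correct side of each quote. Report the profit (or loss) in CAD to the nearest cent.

Net profit: CAD 34,795.64

Best loop CAD → AUD → HKD → CAD:
CAD 63,354,000.00 × 1.0597 (sell CAD at bid) = AUD 67,136,233.80
AUD 67,136,233.80 × 5.5635 (sell AUD at bid) = HKD 373,512,436.75
HKD 373,512,436.75 × 0.16971 (sell HKD at bid) = CAD 63,388,795.64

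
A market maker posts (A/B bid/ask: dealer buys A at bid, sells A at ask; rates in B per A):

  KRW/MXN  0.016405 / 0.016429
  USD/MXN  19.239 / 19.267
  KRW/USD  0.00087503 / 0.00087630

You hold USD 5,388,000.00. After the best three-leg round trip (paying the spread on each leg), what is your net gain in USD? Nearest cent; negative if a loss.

Best loop USD → MXN → KRW → USD:
USD 5,388,000.00 × 19.239 (sell USD at bid) = MXN 103,659,732.00
MXN 103,659,732.00 ÷ 0.016429 (buy KRW at ask) = KRW 6,309,558,220
KRW 6,309,558,220 × 0.00087503 (sell KRW at bid) = USD 5,521,052.73

Net profit: USD 133,052.73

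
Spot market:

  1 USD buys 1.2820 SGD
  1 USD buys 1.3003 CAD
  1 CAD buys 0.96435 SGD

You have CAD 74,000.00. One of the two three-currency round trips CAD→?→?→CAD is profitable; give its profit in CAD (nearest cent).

Profit: CAD 1,655.67

Profitable loop is CAD → USD → SGD → CAD:
CAD 74,000.00 ÷ 1.3003 = USD 56,909.94
USD 56,909.94 × 1.2820 = SGD 72,958.55
SGD 72,958.55 ÷ 0.96435 = CAD 75,655.67
Profit = CAD 75,655.67 − CAD 74,000.00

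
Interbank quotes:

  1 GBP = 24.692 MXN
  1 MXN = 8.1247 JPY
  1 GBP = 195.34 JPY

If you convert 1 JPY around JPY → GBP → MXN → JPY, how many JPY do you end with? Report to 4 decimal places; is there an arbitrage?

1.0270 (arbitrage exists)

Around JPY → GBP → MXN → JPY: 1 ÷ 195.34 × 24.692 × 8.1247 = 1.027005
Product > 1; profitable direction is JPY → GBP → MXN → JPY.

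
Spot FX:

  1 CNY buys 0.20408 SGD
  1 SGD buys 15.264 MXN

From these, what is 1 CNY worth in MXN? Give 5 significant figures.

CNY/MXN = 3.1151

1 CNY × 0.20408 = 0.20408 SGD
0.20408 SGD × 15.264 = 3.11508 MXN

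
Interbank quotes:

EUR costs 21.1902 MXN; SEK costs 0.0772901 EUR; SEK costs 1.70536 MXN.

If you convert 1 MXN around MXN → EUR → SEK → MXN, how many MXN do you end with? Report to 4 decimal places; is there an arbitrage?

1.0413 (arbitrage exists)

Around MXN → EUR → SEK → MXN: 1 ÷ 21.1902 ÷ 0.0772901 × 1.70536 = 1.041255
Product > 1; profitable direction is MXN → EUR → SEK → MXN.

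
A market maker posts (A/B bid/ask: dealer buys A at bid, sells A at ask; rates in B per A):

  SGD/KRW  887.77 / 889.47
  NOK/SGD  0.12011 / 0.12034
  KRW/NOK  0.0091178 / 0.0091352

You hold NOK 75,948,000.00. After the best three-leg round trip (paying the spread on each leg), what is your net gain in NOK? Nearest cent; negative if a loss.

Net profit: NOK 1,722,655.40

Best loop NOK → KRW → SGD → NOK:
NOK 75,948,000.00 ÷ 0.0091352 (buy KRW at ask) = KRW 8,313,775,287
KRW 8,313,775,287 ÷ 889.47 (buy SGD at ask) = SGD 9,346,886.67
SGD 9,346,886.67 ÷ 0.12034 (buy NOK at ask) = NOK 77,670,655.40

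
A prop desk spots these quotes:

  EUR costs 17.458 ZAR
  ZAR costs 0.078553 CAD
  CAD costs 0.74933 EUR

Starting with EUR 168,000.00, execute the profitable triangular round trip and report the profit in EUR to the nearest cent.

Profitable loop is EUR → ZAR → CAD → EUR:
EUR 168,000.00 × 17.458 = ZAR 2,932,944.00
ZAR 2,932,944.00 × 0.078553 = CAD 230,391.55
CAD 230,391.55 × 0.74933 = EUR 172,639.30
Profit = EUR 172,639.30 − EUR 168,000.00

Profit: EUR 4,639.30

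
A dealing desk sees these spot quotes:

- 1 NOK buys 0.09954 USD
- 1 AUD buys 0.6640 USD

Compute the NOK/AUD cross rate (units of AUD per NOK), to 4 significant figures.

1 NOK × 0.09954 = 0.09954 USD
0.09954 USD ÷ 0.6640 = 0.14991 AUD

NOK/AUD = 0.1499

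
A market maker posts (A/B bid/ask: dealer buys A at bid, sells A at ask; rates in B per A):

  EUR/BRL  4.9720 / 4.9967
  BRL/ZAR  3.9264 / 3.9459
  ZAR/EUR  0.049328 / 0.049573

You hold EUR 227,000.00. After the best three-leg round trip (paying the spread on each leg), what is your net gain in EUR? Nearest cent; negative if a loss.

Best loop EUR → ZAR → BRL → EUR:
EUR 227,000.00 ÷ 0.049573 (buy ZAR at ask) = ZAR 4,579,105.56
ZAR 4,579,105.56 ÷ 3.9459 (buy BRL at ask) = BRL 1,160,471.77
BRL 1,160,471.77 ÷ 4.9967 (buy EUR at ask) = EUR 232,247.64

Net profit: EUR 5,247.64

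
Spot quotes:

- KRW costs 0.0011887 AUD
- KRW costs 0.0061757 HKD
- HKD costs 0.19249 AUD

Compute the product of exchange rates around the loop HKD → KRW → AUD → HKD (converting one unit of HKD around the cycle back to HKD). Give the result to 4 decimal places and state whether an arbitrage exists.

Around HKD → KRW → AUD → HKD: 1 ÷ 0.0061757 × 0.0011887 ÷ 0.19249 = 0.999949
Product ≈ 1 (deviation 0.005%, within rounding noise).

0.9999 (no arbitrage)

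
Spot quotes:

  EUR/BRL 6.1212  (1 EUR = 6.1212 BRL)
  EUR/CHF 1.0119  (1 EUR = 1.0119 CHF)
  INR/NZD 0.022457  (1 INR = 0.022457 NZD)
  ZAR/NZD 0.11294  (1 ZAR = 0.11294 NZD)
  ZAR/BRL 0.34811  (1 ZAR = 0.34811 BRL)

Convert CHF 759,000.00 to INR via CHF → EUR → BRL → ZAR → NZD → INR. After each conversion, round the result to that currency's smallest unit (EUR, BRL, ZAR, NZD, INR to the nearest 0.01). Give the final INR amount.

CHF 759,000.00 ÷ 1.0119 = EUR 750,074.12
EUR 750,074.12 × 6.1212 = BRL 4,591,353.70
BRL 4,591,353.70 ÷ 0.34811 = ZAR 13,189,376.06
ZAR 13,189,376.06 × 0.11294 = NZD 1,489,608.13
NZD 1,489,608.13 ÷ 0.022457 = INR 66,331,572.78

INR 66,331,572.78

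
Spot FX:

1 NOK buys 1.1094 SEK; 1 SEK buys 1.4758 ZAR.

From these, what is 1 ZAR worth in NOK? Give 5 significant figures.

1 ZAR ÷ 1.4758 = 0.677599 SEK
0.677599 SEK ÷ 1.1094 = 0.610779 NOK

ZAR/NOK = 0.61078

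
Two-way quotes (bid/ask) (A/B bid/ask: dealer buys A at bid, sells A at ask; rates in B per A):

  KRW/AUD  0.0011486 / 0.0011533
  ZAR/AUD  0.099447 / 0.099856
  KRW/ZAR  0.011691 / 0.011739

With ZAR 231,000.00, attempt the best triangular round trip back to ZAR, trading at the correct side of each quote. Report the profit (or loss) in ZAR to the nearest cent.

Best loop ZAR → AUD → KRW → ZAR:
ZAR 231,000.00 × 0.099447 (sell ZAR at bid) = AUD 22,972.26
AUD 22,972.26 ÷ 0.0011533 (buy KRW at ask) = KRW 19,918,718
KRW 19,918,718 × 0.011691 (sell KRW at bid) = ZAR 232,869.73

Net profit: ZAR 1,869.73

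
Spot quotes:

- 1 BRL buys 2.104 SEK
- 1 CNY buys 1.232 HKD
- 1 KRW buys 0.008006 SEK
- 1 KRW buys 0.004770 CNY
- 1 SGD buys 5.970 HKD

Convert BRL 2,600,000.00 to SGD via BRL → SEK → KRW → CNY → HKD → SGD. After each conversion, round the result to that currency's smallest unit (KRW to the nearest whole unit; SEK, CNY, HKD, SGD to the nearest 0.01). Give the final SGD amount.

BRL 2,600,000.00 × 2.104 = SEK 5,470,400.00
SEK 5,470,400.00 ÷ 0.008006 = KRW 683,287,534
KRW 683,287,534 × 0.004770 = CNY 3,259,281.54
CNY 3,259,281.54 × 1.232 = HKD 4,015,434.86
HKD 4,015,434.86 ÷ 5.970 = SGD 672,602.15

SGD 672,602.15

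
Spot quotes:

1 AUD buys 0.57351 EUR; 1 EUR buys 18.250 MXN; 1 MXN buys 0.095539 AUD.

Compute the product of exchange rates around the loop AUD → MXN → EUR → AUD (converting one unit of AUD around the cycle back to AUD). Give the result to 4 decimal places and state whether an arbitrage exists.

1.0000 (no arbitrage)

Around AUD → MXN → EUR → AUD: 1 ÷ 0.095539 ÷ 18.250 ÷ 0.57351 = 1.000036
Product ≈ 1 (deviation 0.004%, within rounding noise).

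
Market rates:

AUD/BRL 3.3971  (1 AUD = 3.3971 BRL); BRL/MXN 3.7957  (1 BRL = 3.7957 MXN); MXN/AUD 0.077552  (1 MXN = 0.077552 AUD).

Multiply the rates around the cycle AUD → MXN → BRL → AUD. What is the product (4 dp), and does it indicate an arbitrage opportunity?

1.0000 (no arbitrage)

Around AUD → MXN → BRL → AUD: 1 ÷ 0.077552 ÷ 3.7957 ÷ 3.3971 = 1.000016
Product ≈ 1 (deviation 0.002%, within rounding noise).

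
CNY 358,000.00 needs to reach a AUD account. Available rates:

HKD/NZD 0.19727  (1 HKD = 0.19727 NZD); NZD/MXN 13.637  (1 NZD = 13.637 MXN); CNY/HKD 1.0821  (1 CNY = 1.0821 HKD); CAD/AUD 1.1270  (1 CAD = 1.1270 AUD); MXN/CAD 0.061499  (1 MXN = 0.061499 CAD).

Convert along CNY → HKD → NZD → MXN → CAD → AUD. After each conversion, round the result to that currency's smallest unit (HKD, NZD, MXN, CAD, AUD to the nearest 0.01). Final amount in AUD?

AUD 72,230.77

CNY 358,000.00 × 1.0821 = HKD 387,391.80
HKD 387,391.80 × 0.19727 = NZD 76,420.78
NZD 76,420.78 × 13.637 = MXN 1,042,150.18
MXN 1,042,150.18 × 0.061499 = CAD 64,091.19
CAD 64,091.19 × 1.1270 = AUD 72,230.77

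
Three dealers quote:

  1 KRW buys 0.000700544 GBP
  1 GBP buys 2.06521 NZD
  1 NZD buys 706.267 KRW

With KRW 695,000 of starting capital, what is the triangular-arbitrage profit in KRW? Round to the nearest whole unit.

Profitable loop is KRW → GBP → NZD → KRW:
KRW 695,000 × 0.000700544 = GBP 486.88
GBP 486.88 × 2.06521 = NZD 1,005.51
NZD 1,005.51 × 706.267 = KRW 710,155
Profit = KRW 710,155 − KRW 695,000

Profit: KRW 15,155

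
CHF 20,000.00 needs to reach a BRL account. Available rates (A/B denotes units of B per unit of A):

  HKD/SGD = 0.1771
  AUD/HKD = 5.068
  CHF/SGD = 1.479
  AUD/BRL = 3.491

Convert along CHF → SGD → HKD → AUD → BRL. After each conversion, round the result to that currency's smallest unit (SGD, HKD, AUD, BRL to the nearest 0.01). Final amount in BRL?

CHF 20,000.00 × 1.479 = SGD 29,580.00
SGD 29,580.00 ÷ 0.1771 = HKD 167,024.28
HKD 167,024.28 ÷ 5.068 = AUD 32,956.65
AUD 32,956.65 × 3.491 = BRL 115,051.67

BRL 115,051.67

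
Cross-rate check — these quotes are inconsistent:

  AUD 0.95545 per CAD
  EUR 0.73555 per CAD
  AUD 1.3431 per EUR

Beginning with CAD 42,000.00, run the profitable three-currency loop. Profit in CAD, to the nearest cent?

Profit: CAD 1,427.20

Profitable loop is CAD → EUR → AUD → CAD:
CAD 42,000.00 × 0.73555 = EUR 30,893.10
EUR 30,893.10 × 1.3431 = AUD 41,492.52
AUD 41,492.52 ÷ 0.95545 = CAD 43,427.20
Profit = CAD 43,427.20 − CAD 42,000.00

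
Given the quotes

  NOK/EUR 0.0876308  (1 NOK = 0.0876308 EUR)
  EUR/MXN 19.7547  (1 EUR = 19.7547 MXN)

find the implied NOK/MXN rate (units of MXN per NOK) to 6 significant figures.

NOK/MXN = 1.73112

1 NOK × 0.0876308 = 0.0876308 EUR
0.0876308 EUR × 19.7547 = 1.73112 MXN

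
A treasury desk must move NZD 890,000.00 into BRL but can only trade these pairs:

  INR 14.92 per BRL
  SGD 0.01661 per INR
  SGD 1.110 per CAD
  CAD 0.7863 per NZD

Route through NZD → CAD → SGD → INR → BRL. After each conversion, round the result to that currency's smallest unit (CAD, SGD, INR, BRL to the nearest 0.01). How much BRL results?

BRL 3,134,460.53

NZD 890,000.00 × 0.7863 = CAD 699,807.00
CAD 699,807.00 × 1.110 = SGD 776,785.77
SGD 776,785.77 ÷ 0.01661 = INR 46,766,151.11
INR 46,766,151.11 ÷ 14.92 = BRL 3,134,460.53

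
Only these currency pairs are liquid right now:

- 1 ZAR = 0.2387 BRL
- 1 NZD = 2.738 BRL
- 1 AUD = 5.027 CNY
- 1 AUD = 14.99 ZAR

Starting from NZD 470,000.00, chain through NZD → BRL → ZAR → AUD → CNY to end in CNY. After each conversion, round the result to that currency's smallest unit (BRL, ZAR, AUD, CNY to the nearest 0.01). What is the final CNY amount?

NZD 470,000.00 × 2.738 = BRL 1,286,860.00
BRL 1,286,860.00 ÷ 0.2387 = ZAR 5,391,118.56
ZAR 5,391,118.56 ÷ 14.99 = AUD 359,647.67
AUD 359,647.67 × 5.027 = CNY 1,807,948.84

CNY 1,807,948.84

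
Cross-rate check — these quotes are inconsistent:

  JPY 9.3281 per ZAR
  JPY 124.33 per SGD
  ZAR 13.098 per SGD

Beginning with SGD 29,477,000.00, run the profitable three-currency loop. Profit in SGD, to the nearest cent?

Profitable loop is SGD → JPY → ZAR → SGD:
SGD 29,477,000.00 × 124.33 = JPY 3,664,875,410
JPY 3,664,875,410 ÷ 9.3281 = ZAR 392,885,519.02
ZAR 392,885,519.02 ÷ 13.098 = SGD 29,995,840.51
Profit = SGD 29,995,840.51 − SGD 29,477,000.00

Profit: SGD 518,840.51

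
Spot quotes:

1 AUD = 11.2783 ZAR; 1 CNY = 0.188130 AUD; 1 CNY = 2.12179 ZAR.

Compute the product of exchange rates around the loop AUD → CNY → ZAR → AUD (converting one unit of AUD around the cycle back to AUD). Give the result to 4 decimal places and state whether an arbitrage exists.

Around AUD → CNY → ZAR → AUD: 1 ÷ 0.188130 × 2.12179 ÷ 11.2783 = 1.000002
Product ≈ 1 (deviation 0.000%, within rounding noise).

1.0000 (no arbitrage)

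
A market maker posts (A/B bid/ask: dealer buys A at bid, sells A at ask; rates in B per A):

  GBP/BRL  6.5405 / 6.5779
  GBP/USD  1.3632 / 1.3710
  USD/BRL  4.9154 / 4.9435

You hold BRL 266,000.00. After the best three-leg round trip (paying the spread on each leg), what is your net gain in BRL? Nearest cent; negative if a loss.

Best loop BRL → GBP → USD → BRL:
BRL 266,000.00 ÷ 6.5779 (buy GBP at ask) = GBP 40,438.44
GBP 40,438.44 × 1.3632 (sell GBP at bid) = USD 55,125.68
USD 55,125.68 × 4.9154 (sell USD at bid) = BRL 270,964.76

Net profit: BRL 4,964.76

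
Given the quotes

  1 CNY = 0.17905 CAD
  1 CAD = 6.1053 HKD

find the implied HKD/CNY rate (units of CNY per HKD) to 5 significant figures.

HKD/CNY = 0.91478

1 HKD ÷ 6.1053 = 0.163792 CAD
0.163792 CAD ÷ 0.17905 = 0.914784 CNY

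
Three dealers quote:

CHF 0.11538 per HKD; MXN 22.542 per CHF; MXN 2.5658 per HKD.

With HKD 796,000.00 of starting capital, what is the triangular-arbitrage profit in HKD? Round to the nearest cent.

Profit: HKD 10,887.98

Profitable loop is HKD → CHF → MXN → HKD:
HKD 796,000.00 × 0.11538 = CHF 91,842.48
CHF 91,842.48 × 22.542 = MXN 2,070,313.18
MXN 2,070,313.18 ÷ 2.5658 = HKD 806,887.98
Profit = HKD 806,887.98 − HKD 796,000.00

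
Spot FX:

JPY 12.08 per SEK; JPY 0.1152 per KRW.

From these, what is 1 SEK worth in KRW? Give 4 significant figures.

SEK/KRW = 104.9

1 SEK × 12.08 = 12.08 JPY
12.08 JPY ÷ 0.1152 = 104.861 KRW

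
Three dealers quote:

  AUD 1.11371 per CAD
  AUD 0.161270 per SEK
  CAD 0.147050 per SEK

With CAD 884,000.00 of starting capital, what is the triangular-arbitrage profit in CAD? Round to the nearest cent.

Profit: CAD 13,709.51

Profitable loop is CAD → AUD → SEK → CAD:
CAD 884,000.00 × 1.11371 = AUD 984,519.64
AUD 984,519.64 ÷ 0.161270 = SEK 6,104,790.97
SEK 6,104,790.97 × 0.147050 = CAD 897,709.51
Profit = CAD 897,709.51 − CAD 884,000.00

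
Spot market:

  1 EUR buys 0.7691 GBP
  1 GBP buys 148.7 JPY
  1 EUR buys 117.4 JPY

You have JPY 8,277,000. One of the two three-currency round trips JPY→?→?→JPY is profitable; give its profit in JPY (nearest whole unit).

Profit: JPY 219,641

Profitable loop is JPY → GBP → EUR → JPY:
JPY 8,277,000 ÷ 148.7 = GBP 55,662.41
GBP 55,662.41 ÷ 0.7691 = EUR 72,373.43
EUR 72,373.43 × 117.4 = JPY 8,496,641
Profit = JPY 8,496,641 − JPY 8,277,000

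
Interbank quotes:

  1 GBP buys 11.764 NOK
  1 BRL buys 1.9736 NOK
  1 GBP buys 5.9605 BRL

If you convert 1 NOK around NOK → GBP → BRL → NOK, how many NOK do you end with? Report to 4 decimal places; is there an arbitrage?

Around NOK → GBP → BRL → NOK: 1 ÷ 11.764 × 5.9605 × 1.9736 = 0.999970
Product ≈ 1 (deviation 0.003%, within rounding noise).

1.0000 (no arbitrage)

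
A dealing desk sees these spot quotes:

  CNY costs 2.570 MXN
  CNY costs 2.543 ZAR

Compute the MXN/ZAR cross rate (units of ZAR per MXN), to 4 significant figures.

MXN/ZAR = 0.9895

1 MXN ÷ 2.570 = 0.389105 CNY
0.389105 CNY × 2.543 = 0.989494 ZAR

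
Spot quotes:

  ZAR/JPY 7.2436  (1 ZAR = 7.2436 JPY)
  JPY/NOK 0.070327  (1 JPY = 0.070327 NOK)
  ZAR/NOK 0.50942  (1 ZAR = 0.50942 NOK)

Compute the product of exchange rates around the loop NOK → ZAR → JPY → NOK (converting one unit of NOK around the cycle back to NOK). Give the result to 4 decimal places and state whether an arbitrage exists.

Around NOK → ZAR → JPY → NOK: 1 ÷ 0.50942 × 7.2436 × 0.070327 = 1.000001
Product ≈ 1 (deviation 0.000%, within rounding noise).

1.0000 (no arbitrage)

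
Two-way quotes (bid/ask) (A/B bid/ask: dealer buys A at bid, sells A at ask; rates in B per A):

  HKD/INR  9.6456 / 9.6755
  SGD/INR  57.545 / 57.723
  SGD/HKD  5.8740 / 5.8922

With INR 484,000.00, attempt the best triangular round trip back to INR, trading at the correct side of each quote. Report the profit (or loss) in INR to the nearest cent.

Net profit: INR 4,542.17

Best loop INR → HKD → SGD → INR:
INR 484,000.00 ÷ 9.6755 (buy HKD at ask) = HKD 50,023.25
HKD 50,023.25 ÷ 5.8922 (buy SGD at ask) = SGD 8,489.74
SGD 8,489.74 × 57.545 (sell SGD at bid) = INR 488,542.17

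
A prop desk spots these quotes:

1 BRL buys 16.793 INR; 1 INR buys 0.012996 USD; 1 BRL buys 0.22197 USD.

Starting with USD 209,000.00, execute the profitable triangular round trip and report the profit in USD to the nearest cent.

Profitable loop is USD → INR → BRL → USD:
USD 209,000.00 ÷ 0.012996 = INR 16,081,871.35
INR 16,081,871.35 ÷ 16.793 = BRL 957,653.27
BRL 957,653.27 × 0.22197 = USD 212,570.30
Profit = USD 212,570.30 − USD 209,000.00

Profit: USD 3,570.30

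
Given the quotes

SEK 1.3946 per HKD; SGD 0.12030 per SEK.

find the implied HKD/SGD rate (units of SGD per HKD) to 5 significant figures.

1 HKD × 1.3946 = 1.3946 SEK
1.3946 SEK × 0.12030 = 0.16777 SGD

HKD/SGD = 0.16777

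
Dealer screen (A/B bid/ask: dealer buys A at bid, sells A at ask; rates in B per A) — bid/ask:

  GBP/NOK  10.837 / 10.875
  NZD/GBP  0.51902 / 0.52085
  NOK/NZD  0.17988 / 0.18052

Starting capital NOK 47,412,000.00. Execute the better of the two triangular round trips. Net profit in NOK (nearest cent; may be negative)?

Net profit: NOK 557,403.86

Best loop NOK → NZD → GBP → NOK:
NOK 47,412,000.00 × 0.17988 (sell NOK at bid) = NZD 8,528,470.56
NZD 8,528,470.56 × 0.51902 (sell NZD at bid) = GBP 4,426,446.79
GBP 4,426,446.79 × 10.837 (sell GBP at bid) = NOK 47,969,403.86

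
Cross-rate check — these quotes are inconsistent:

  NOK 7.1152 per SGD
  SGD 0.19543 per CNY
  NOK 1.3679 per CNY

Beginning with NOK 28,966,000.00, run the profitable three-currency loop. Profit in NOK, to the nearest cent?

Profit: NOK 479,065.24

Profitable loop is NOK → CNY → SGD → NOK:
NOK 28,966,000.00 ÷ 1.3679 = CNY 21,175,524.53
CNY 21,175,524.53 × 0.19543 = SGD 4,138,332.76
SGD 4,138,332.76 × 7.1152 = NOK 29,445,065.24
Profit = NOK 29,445,065.24 − NOK 28,966,000.00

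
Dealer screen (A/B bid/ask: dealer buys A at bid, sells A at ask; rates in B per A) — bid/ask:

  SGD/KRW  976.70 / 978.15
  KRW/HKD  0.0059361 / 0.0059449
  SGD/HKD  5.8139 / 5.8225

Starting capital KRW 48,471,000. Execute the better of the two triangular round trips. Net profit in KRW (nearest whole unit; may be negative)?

Net result: KRW -9,202 (no profitable arbitrage after spreads)

Best loop KRW → SGD → HKD → KRW:
KRW 48,471,000 ÷ 978.15 (buy SGD at ask) = SGD 49,553.75
SGD 49,553.75 × 5.8139 (sell SGD at bid) = HKD 288,100.54
HKD 288,100.54 ÷ 0.0059449 (buy KRW at ask) = KRW 48,461,798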